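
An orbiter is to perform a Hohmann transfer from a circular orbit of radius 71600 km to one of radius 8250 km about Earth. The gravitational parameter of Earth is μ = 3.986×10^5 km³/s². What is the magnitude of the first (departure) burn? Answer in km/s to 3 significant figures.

Semi-major axis of the transfer orbit: a_t = (71600 + 8250)/2 = 39925 km.
Circular speed at r = 71600 km: v_c = √(μ/r) = 2.3595 km/s.
Vis-viva on the transfer ellipse at r = 71600 km gives v_t = √[μ(2/r − 1/a_t)] = 1.0725 km/s.
Δv₁ = |v_t − v_c| = |1.0725 − 2.3595| = 1.287 km/s.

Δv₁ = 1.29 km/s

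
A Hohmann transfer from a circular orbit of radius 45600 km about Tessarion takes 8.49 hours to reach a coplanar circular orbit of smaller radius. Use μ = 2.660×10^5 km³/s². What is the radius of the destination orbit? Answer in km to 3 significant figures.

r₂ = 13000 km

Transfer time t = 8.49 hours = 30564 s, and t = π√(a_t³/μ).
So a_t = (μ t²/π²)^(1/3) = (2.660×10^5 × (30564)² / π²)^(1/3) = 29309 km.
Since a_t = (r₁ + r₂)/2, r₂ = 2a_t − r₁ = 2×29309 − 45600 = 13018 km.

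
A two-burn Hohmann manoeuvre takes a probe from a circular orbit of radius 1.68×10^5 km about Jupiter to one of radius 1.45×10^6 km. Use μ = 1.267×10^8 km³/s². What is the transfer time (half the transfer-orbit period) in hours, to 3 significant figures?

t = 56.4 hours

The Hohmann ellipse has a_t = (r₁ + r₂)/2 = 8.090×10^5 km.
Half the transfer-orbit period gives t = π√(a_t³/μ) = 2.031×10^5 s.
Converting: 2.031×10^5 s ÷ 3600 s/hour = 56.4 hours.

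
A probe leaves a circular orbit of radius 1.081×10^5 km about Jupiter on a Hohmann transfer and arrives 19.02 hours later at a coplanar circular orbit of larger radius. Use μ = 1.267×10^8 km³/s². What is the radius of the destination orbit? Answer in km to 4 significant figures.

r₂ = 6.757×10^5 km

Transfer time t = 19.02 hours = 68472 s, and t = π√(a_t³/μ).
So a_t = (μ t²/π²)^(1/3) = (1.267×10^8 × (68472)² / π²)^(1/3) = 3.9189×10^5 km.
Since a_t = (r₁ + r₂)/2, r₂ = 2a_t − r₁ = 2×3.9189×10^5 − 1.081×10^5 = 6.7568×10^5 km.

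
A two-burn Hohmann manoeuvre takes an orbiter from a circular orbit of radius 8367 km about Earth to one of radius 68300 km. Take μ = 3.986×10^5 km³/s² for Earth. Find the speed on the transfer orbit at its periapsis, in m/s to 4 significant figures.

v = 9213 m/s

The Hohmann ellipse has a_t = (r₁ + r₂)/2 = 38333.5 km.
At periapsis, r = 8367 km.
Applying v² = μ(2/r − 1/a_t): v = 9.213 km/s.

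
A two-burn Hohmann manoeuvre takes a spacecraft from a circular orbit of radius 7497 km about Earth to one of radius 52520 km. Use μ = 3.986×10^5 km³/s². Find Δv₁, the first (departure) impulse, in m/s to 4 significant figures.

Δv₁ = 2355 m/s

Semi-major axis of the transfer orbit: a_t = (7497 + 52520)/2 = 30008.5 km.
Circular speed at r = 7497 km: v_c = √(μ/r) = 7.2916 km/s.
Vis-viva on the transfer ellipse at r = 7497 km gives v_t = √[μ(2/r − 1/a_t)] = 9.6464 km/s.
Δv₁ = |v_t − v_c| = |9.6464 − 7.2916| = 2.355 km/s.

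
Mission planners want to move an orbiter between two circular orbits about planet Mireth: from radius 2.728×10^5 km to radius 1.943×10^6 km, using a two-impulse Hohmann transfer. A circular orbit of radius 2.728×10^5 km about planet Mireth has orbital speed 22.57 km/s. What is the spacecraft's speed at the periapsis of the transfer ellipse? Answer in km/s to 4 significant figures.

From the circular-orbit relation v² = μ/r at r = 2.728×10^5 km: μ = v²r = (22.57)² × 2.728×10^5 = 1.38966×10^8 km³/s².
Transfer-ellipse semi-major axis a_t = (r₁ + r₂)/2 = (2.728×10^5 + 1.943×10^6)/2 = 1.1079×10^6 km.
At periapsis, r = 2.728×10^5 km.
Applying v² = μ(2/r − 1/a_t): v = 29.89 km/s.

v = 29.89 km/s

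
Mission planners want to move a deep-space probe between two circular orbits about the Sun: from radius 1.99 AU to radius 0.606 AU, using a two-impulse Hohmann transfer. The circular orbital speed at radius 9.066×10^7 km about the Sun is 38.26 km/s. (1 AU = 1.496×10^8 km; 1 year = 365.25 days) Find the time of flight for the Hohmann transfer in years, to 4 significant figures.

From the circular-orbit relation v² = μ/r at r = 9.066×10^7 km: μ = v²r = (38.26)² × 9.066×10^7 = 1.32711×10^11 km³/s².
In km: r₁ = 1.99 × 1.496×10^8 = 2.97704×10^8 km; r₂ = 0.606 × 1.496×10^8 = 9.06576×10^7 km.
Semi-major axis of the transfer orbit: a_t = (2.97704×10^8 + 9.06576×10^7)/2 = 1.941808×10^8 km.
By Kepler's third law the transfer-orbit period is T = 2π√(a_t³/μ), so t = T/2 = 2.3335×10^7 s.
Converting: 2.3335×10^7 s ÷ 3.15576×10^7 s/year (365.25 × 86400) = 0.7394 years.

t = 0.7394 years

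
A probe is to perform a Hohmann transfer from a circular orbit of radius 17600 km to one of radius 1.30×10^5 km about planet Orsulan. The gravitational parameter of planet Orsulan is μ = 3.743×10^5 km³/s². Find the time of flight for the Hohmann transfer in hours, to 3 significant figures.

The Hohmann ellipse has a_t = (r₁ + r₂)/2 = 73800 km.
By Kepler's third law the transfer-orbit period is T = 2π√(a_t³/μ), so t = T/2 = 1.029×10^5 s.
Converting: 1.029×10^5 s ÷ 3600 s/hour = 28.6 hours.

t = 28.6 hours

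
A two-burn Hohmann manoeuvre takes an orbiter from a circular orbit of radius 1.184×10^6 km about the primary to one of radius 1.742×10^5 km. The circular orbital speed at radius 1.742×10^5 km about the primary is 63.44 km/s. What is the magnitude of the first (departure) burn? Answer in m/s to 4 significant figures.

From the circular-orbit relation v² = μ/r at r = 1.742×10^5 km: μ = v²r = (63.44)² × 1.742×10^5 = 7.01091×10^8 km³/s².
Semi-major axis of the transfer orbit: a_t = (1.184×10^6 + 1.742×10^5)/2 = 6.791×10^5 km.
Circular speed at r = 1.184×10^6 km: v_c = √(μ/r) = 24.33 km/s.
Vis-viva on the transfer ellipse at r = 1.184×10^6 km gives v_t = √[μ(2/r − 1/a_t)] = 12.32 km/s.
Δv₁ = |v_t − v_c| = |12.32 − 24.33| = 12.01 km/s.

Δv₁ = 12010 m/s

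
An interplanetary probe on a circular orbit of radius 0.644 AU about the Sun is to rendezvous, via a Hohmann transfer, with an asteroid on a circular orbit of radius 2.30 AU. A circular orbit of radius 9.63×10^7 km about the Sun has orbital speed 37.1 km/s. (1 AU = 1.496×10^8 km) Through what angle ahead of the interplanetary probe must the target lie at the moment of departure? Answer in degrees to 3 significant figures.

φ = 87.8°

From the circular-orbit relation v² = μ/r at r = 9.63×10^7 km: μ = v²r = (37.1)² × 9.63×10^7 = 1.32548×10^11 km³/s².
In km: r₁ = 0.644 × 1.496×10^8 = 9.63424×10^7 km; r₂ = 2.30 × 1.496×10^8 = 3.4408×10^8 km.
The Hohmann ellipse has a_t = (r₁ + r₂)/2 = 2.202112×10^8 km.
Transfer time t = π√(a_t³/μ) = 2.820×10^7 s.
Target angular speed ω₂ = √(μ/r₂³) = 5.704×10^-8 rad/s.
Angle swept by the target during transfer: ω₂·t = 1.6085 rad = 92.16°.
Arrival is 180° from departure on the ellipse, so φ = 180° − 92.16° = 87.8°.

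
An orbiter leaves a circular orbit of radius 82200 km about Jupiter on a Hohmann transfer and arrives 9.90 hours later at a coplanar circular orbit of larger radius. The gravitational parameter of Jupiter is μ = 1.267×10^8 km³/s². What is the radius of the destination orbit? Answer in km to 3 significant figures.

r₂ = 4.25×10^5 km

Transfer time t = 9.90 hours = 35640 s, and t = π√(a_t³/μ).
So a_t = (μ t²/π²)^(1/3) = (1.267×10^8 × (35640)² / π²)^(1/3) = 2.5358×10^5 km.
Since a_t = (r₁ + r₂)/2, r₂ = 2a_t − r₁ = 2×2.5358×10^5 − 82200 = 4.2496×10^5 km.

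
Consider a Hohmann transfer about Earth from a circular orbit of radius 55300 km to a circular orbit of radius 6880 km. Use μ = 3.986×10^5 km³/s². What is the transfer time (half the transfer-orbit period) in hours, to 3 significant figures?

t = 7.58 hours

Semi-major axis of the transfer orbit: a_t = (55300 + 6880)/2 = 31090 km.
By Kepler's third law the transfer-orbit period is T = 2π√(a_t³/μ), so t = T/2 = 27280 s.
Converting: 27280 s ÷ 3600 s/hour = 7.58 hours.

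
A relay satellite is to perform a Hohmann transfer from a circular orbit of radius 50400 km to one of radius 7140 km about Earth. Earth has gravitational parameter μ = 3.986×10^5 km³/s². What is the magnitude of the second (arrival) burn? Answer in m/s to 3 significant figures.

Δv₂ = 2420 m/s

Transfer-ellipse semi-major axis a_t = (r₁ + r₂)/2 = (50400 + 7140)/2 = 28770 km.
Circular speed at r = 7140 km: v_c = √(μ/r) = 7.4717 km/s.
Transfer-orbit speed at the same r (vis-viva, a = a_t): v_t = √[μ(2/r − 1/a_t)] = 9.8893 km/s.
Δv₂ = |v_t − v_c| = |9.8893 − 7.4717| = 2.418 km/s.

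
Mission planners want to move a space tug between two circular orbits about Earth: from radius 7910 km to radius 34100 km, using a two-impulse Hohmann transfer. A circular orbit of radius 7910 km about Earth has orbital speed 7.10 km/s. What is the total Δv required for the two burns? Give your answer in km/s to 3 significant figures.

Δv = 3.27 km/s

From the circular-orbit relation v² = μ/r at r = 7910 km: μ = v²r = (7.10)² × 7910 = 3.98743×10^5 km³/s².
Semi-major axis of the transfer orbit: a_t = (7910 + 34100)/2 = 21005 km.
At r₁ the circular-orbit speed is v₁ = √(μ/r₁) = 7.100 km/s.
On the transfer ellipse at r₁, vis-viva equation gives v_p = √[μ(2/r₁ − 1/a_t)] = 9.046 km/s.
First burn Δv₁ = |v_p − v₁| = 1.946 km/s.
Circular speed at r₂: v₂ = √(μ/r₂) = 3.4196 km/s.
Transfer-orbit speed at r₂: v_a = √[μ(2/r₂ − 1/a_t)] = 2.0984 km/s.
Second burn Δv₂ = |v₂ − v_a| = 1.321 km/s.
Δv = Δv₁ + Δv₂ = 1.946 + 1.321 = 3.267 km/s.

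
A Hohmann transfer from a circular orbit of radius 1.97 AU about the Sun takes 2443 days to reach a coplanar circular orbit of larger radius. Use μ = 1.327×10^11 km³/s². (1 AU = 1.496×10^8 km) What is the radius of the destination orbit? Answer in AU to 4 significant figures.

r₂ = 9.300 AU

In km: r₁ = 1.97 × 1.496×10^8 = 2.94712×10^8 km.
Transfer time t = 2443 days = 2.110752×10^8 s, and t = π√(a_t³/μ).
So a_t = (μ t²/π²)^(1/3) = (1.327×10^11 × (2.110752×10^8)² / π²)^(1/3) = 8.4298×10^8 km.
Since a_t = (r₁ + r₂)/2, r₂ = 2a_t − r₁ = 2×8.4298×10^8 − 2.94712×10^8 = 1.391248×10^9 km.
In AU: r₂ = 1.391248×10^9 / 1.496×10^8 = 9.300 AU.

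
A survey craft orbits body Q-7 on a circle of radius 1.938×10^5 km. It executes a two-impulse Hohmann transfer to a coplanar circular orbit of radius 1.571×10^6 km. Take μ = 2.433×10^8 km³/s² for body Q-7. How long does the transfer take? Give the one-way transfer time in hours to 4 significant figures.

Transfer-ellipse semi-major axis a_t = (r₁ + r₂)/2 = (1.938×10^5 + 1.571×10^6)/2 = 8.824×10^5 km.
Half the transfer-orbit period gives t = π√(a_t³/μ) = 1.66946×10^5 s.
Converting: 1.66946×10^5 s ÷ 3600 s/hour = 46.37 hours.

t = 46.37 hours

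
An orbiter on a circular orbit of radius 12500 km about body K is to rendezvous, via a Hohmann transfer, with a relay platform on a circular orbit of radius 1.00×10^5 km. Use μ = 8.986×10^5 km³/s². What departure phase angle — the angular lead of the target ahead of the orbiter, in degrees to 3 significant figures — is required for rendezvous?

φ = 104°

The Hohmann ellipse has a_t = (r₁ + r₂)/2 = 56250 km.
Transfer time t = π√(a_t³/μ) = 44210 s.
The target's mean motion on its circular orbit is ω₂ = √(μ/r₂³) = 2.998×10^-5 rad/s.
Angle swept by the target during transfer: ω₂·t = 1.3254 rad = 75.94°.
The orbiter traverses 180° on the transfer ellipse, so the target must lead by 180° − 75.94° = 104°.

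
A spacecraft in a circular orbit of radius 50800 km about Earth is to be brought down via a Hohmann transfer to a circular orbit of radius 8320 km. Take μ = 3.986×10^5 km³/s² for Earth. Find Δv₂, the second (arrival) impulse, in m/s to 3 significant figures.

Δv₂ = 2150 m/s

The Hohmann ellipse has a_t = (r₁ + r₂)/2 = 29560 km.
Circular speed at r = 8320 km: v_c = √(μ/r) = 6.922 km/s.
Transfer-orbit speed at the same r (vis-viva, a = a_t): v_t = √[μ(2/r − 1/a_t)] = 9.074 km/s.
Δv₂ = |v_t − v_c| = |9.074 − 6.922| = 2.152 km/s.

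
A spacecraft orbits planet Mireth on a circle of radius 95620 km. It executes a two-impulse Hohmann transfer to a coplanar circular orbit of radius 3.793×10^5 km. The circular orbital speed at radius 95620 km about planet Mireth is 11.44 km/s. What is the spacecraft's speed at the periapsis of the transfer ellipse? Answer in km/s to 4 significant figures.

From the circular-orbit relation v² = μ/r at r = 95620 km: μ = v²r = (11.44)² × 95620 = 1.25141×10^7 km³/s².
The Hohmann ellipse has a_t = (r₁ + r₂)/2 = 2.3746×10^5 km.
The periapsis of the transfer ellipse is at r = 95620 km.
Applying v² = μ(2/r − 1/a_t): v = 14.46 km/s.

v = 14.46 km/s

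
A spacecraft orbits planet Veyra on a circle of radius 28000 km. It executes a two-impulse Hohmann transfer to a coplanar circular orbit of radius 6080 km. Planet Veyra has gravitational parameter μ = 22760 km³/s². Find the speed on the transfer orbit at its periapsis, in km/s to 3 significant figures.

Semi-major axis of the transfer orbit: a_t = (28000 + 6080)/2 = 17040 km.
The periapsis of the transfer ellipse is at r = 6080 km.
Vis-viva: v = √[μ(2/r − 1/a_t)] = √[22760 × (2/6080 − 1/17040)] = 2.480 km/s.

v = 2.48 km/s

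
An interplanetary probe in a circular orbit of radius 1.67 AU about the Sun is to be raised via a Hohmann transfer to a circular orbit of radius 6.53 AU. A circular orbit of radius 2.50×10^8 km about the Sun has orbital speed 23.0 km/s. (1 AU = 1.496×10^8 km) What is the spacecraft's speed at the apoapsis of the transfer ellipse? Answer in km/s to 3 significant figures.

From the circular-orbit relation v² = μ/r at r = 2.50×10^8 km: μ = v²r = (23.0)² × 2.50×10^8 = 1.32250×10^11 km³/s².
In km: r₁ = 1.67 × 1.496×10^8 = 2.49832×10^8 km; r₂ = 6.53 × 1.496×10^8 = 9.76888×10^8 km.
Transfer-ellipse semi-major axis a_t = (r₁ + r₂)/2 = (2.49832×10^8 + 9.76888×10^8)/2 = 6.1336×10^8 km.
The apoapsis of the transfer ellipse is at r = 9.76888×10^8 km.
Vis-viva: v = √[μ(2/r − 1/a_t)] = √[1.32250×10^11 × (2/9.76888×10^8 − 1/6.1336×10^8)] = 7.426 km/s.

v = 7.43 km/s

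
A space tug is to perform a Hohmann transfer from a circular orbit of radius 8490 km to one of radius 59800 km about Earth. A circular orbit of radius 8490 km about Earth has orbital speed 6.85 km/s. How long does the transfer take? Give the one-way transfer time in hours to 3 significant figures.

From the circular-orbit relation v² = μ/r at r = 8490 km: μ = v²r = (6.85)² × 8490 = 3.98372×10^5 km³/s².
Transfer-ellipse semi-major axis a_t = (r₁ + r₂)/2 = (8490 + 59800)/2 = 34145 km.
Transfer time t = π√(a_t³/μ) = π√((34145)³ / 3.98372×10^5) = 31400 s.
Converting: 31400 s ÷ 3600 s/hour = 8.72 hours.

t = 8.72 hours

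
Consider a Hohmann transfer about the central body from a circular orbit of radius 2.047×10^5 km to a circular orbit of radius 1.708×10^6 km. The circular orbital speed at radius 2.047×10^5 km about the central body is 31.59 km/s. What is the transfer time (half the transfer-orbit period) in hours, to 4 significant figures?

From the circular-orbit relation v² = μ/r at r = 2.047×10^5 km: μ = v²r = (31.59)² × 2.047×10^5 = 2.04276×10^8 km³/s².
The Hohmann ellipse has a_t = (r₁ + r₂)/2 = 9.5635×10^5 km.
Transfer time t = π√(a_t³/μ) = π√((9.5635×10^5)³ / 2.04276×10^8) = 2.0557×10^5 s.
Converting: 2.0557×10^5 s ÷ 3600 s/hour = 57.10 hours.

t = 57.10 hours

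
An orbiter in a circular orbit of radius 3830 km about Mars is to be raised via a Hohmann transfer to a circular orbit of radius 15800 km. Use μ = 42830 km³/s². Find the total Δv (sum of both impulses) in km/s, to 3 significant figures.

The Hohmann ellipse has a_t = (r₁ + r₂)/2 = 9815 km.
At r₁ the circular-orbit speed is v₁ = √(μ/r₁) = 3.3441 km/s.
On the transfer ellipse at r₁, vis-viva equation gives v_p = √[μ(2/r₁ − 1/a_t)] = 4.2429 km/s.
First burn Δv₁ = |v_p − v₁| = 0.8988 km/s.
Circular speed at r₂: v₂ = √(μ/r₂) = 1.6464 km/s.
Transfer-orbit speed at r₂: v_a = √[μ(2/r₂ − 1/a_t)] = 1.0285 km/s.
Second burn Δv₂ = |v₂ − v_a| = 0.6179 km/s.
Total Δv = Δv₁ + Δv₂ = 1.517 km/s.

Δv = 1.52 km/s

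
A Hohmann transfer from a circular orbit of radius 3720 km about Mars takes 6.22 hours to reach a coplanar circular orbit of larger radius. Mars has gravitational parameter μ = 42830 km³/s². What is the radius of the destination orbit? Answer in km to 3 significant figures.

r₂ = 22200 km

Transfer time t = 6.22 hours = 22392 s, and t = π√(a_t³/μ).
So a_t = (μ t²/π²)^(1/3) = (42830 × (22392)² / π²)^(1/3) = 12958 km.
Since a_t = (r₁ + r₂)/2, r₂ = 2a_t − r₁ = 2×12958 − 3720 = 22196 km.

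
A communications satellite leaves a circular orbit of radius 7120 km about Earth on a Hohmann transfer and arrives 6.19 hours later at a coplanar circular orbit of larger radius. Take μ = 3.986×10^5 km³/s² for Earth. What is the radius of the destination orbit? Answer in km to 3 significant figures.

Transfer time t = 6.19 hours = 22284 s, and t = π√(a_t³/μ).
So a_t = (μ t²/π²)^(1/3) = (3.986×10^5 × (22284)² / π²)^(1/3) = 27169 km.
Since a_t = (r₁ + r₂)/2, r₂ = 2a_t − r₁ = 2×27169 − 7120 = 47218 km.

r₂ = 47200 km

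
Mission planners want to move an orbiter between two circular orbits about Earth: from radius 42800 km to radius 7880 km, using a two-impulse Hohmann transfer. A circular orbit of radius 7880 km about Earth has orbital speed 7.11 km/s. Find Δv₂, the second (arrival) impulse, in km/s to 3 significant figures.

From the circular-orbit relation v² = μ/r at r = 7880 km: μ = v²r = (7.11)² × 7880 = 3.98351×10^5 km³/s².
Semi-major axis of the transfer orbit: a_t = (42800 + 7880)/2 = 25340 km.
On the circular orbit at r = 7880 km, v_c = √(μ/r) = 7.110 km/s.
Transfer-orbit speed at the same r (vis-viva, a = a_t): v_t = √[μ(2/r − 1/a_t)] = 9.240 km/s.
Δv₂ = |v_t − v_c| = |9.240 − 7.110| = 2.130 km/s.

Δv₂ = 2.13 km/s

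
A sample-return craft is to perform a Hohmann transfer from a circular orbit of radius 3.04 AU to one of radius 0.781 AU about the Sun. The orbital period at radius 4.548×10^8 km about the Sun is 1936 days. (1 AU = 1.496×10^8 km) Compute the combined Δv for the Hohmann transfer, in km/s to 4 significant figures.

Δv = 14.97 km/s

From Kepler's third law T² = 4π²r³/μ at r = 4.548×10^8 km, T = 1936 days = 1936 × 86400 s = 1.672704×10^8 s: μ = 4π²r³/T² = 1.32734×10^11 km³/s².
In km: r₁ = 3.04 × 1.496×10^8 = 4.54784×10^8 km; r₂ = 0.781 × 1.496×10^8 = 1.168376×10^8 km.
The Hohmann ellipse has a_t = (r₁ + r₂)/2 = 2.858108×10^8 km.
Circular speed at r₁: v₁ = √(μ/r₁) = √(1.32734×10^11/4.54784×10^8) = 17.084 km/s.
Transfer-orbit speed at r₁ (v² = μ(2/r − 1/a)): v_a = √[μ(2/r₁ − 1/a_t)] = 10.923 km/s.
First burn Δv₁ = |v_a − v₁| = 6.161 km/s.
At r₂, v₂ = √(μ/r₂) = 33.705 km/s.
Transfer-orbit speed at r₂: v_p = √[μ(2/r₂ − 1/a_t)] = 42.517 km/s.
Second burn Δv₂ = |v₂ − v_p| = 8.812 km/s.
Δv = Δv₁ + Δv₂ = 6.161 + 8.812 = 14.97 km/s.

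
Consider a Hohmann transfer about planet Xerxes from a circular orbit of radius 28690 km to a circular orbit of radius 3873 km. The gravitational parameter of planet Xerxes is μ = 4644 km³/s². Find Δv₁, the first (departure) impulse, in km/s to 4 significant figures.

Transfer-ellipse semi-major axis a_t = (r₁ + r₂)/2 = (28690 + 3873)/2 = 16281.5 km.
On the circular orbit at r = 28690 km, v_c = √(μ/r) = 0.4023 km/s.
Transfer-orbit speed at the same r (vis-viva, a = a_t): v_t = √[μ(2/r − 1/a_t)] = 0.1962 km/s.
Δv₁ = |v_t − v_c| = |0.1962 − 0.4023| = 0.2061 km/s.

Δv₁ = 0.2061 km/s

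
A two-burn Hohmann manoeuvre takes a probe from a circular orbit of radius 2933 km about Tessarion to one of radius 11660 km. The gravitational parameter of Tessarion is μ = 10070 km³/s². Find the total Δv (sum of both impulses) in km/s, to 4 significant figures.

Semi-major axis of the transfer orbit: a_t = (2933 + 11660)/2 = 7296.5 km.
Circular speed at r₁: v₁ = √(μ/r₁) = √(10070/2933) = 1.8529 km/s.
Transfer-orbit speed at r₁ (v² = μ(2/r − 1/a)): v_p = √[μ(2/r₁ − 1/a_t)] = 2.3423 km/s.
First burn Δv₁ = |v_p − v₁| = 0.4894 km/s.
At r₂, v₂ = √(μ/r₂) = 0.9293 km/s.
Transfer-orbit speed at r₂: v_a = √[μ(2/r₂ − 1/a_t)] = 0.5892 km/s.
Second burn Δv₂ = |v₂ − v_a| = 0.3401 km/s.
Total Δv = Δv₁ + Δv₂ = 0.8295 km/s.

Δv = 0.8295 km/s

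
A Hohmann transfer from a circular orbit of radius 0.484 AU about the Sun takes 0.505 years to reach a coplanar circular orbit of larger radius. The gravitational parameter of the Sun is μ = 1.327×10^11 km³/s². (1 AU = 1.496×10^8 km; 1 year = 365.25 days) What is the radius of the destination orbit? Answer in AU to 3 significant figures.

r₂ = 1.53 AU

In km: r₁ = 0.484 × 1.496×10^8 = 7.24064×10^7 km.
Transfer time t = 0.505 years × 365.25 × 86400 s = 1.5936588×10^7 s, and t = π√(a_t³/μ).
So a_t = (μ t²/π²)^(1/3) = (1.327×10^11 × (1.5936588×10^7)² / π²)^(1/3) = 1.5059×10^8 km.
Since a_t = (r₁ + r₂)/2, r₂ = 2a_t − r₁ = 2×1.5059×10^8 − 7.24064×10^7 = 2.287736×10^8 km.
In AU: r₂ = 2.287736×10^8 / 1.496×10^8 = 1.53 AU.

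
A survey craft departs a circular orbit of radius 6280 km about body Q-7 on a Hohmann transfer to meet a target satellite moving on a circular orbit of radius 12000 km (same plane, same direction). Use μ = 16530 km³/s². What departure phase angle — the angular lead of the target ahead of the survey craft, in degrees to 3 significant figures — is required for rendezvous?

φ = 60.3°

The Hohmann ellipse has a_t = (r₁ + r₂)/2 = 9140 km.
The half-period of the transfer ellipse is t = π√(a_t³/μ) = 21351.7 s.
Target angular speed ω₂ = √(μ/r₂³) = 9.78058×10^-5 rad/s.
Angle swept by the target during transfer: ω₂·t = 2.0883 rad = 119.7°.
Arrival is 180° from departure on the ellipse, so φ = 180° − 119.7° = 60.3°.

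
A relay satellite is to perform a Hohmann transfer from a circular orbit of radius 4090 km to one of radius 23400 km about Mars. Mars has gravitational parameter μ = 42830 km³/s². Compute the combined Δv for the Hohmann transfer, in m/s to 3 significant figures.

Transfer-ellipse semi-major axis a_t = (r₁ + r₂)/2 = (4090 + 23400)/2 = 13745 km.
At r₁ the circular-orbit speed is v₁ = √(μ/r₁) = 3.2360 km/s.
On the transfer ellipse at r₁, vis-viva gives v_p = √[μ(2/r₁ − 1/a_t)] = 4.2223 km/s.
First burn Δv₁ = |v_p − v₁| = 0.9863 km/s.
At r₂, v₂ = √(μ/r₂) = 1.3529 km/s.
Transfer-orbit speed at r₂: v_a = √[μ(2/r₂ − 1/a_t)] = 0.73800 km/s.
Second burn Δv₂ = |v₂ − v_a| = 0.6149 km/s.
Total Δv = Δv₁ + Δv₂ = 1.601 km/s.

Δv = 1600 m/s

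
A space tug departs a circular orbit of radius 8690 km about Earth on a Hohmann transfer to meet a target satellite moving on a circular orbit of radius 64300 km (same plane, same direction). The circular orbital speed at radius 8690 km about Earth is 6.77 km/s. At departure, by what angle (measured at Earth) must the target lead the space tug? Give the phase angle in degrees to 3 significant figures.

From the circular-orbit relation v² = μ/r at r = 8690 km: μ = v²r = (6.77)² × 8690 = 3.98288×10^5 km³/s².
Transfer-ellipse semi-major axis a_t = (r₁ + r₂)/2 = (8690 + 64300)/2 = 36495 km.
The half-period of the transfer ellipse is t = π√(a_t³/μ) = 34706 s.
Target angular speed ω₂ = √(μ/r₂³) = 3.8706×10^-5 rad/s.
Angle swept by the target during transfer: ω₂·t = 1.3433 rad = 76.97°.
Arrival is 180° from departure on the ellipse, so φ = 180° − 76.97° = 103°.

φ = 103°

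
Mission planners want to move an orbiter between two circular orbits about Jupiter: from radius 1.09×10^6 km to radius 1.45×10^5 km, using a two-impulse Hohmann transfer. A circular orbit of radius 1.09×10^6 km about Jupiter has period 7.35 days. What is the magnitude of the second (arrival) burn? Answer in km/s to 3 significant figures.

From Kepler's third law T² = 4π²r³/μ at r = 1.09×10^6 km, T = 7.35 days = 7.35 × 86400 s = 6.3504×10^5 s: μ = 4π²r³/T² = 1.26776×10^8 km³/s².
Transfer-ellipse semi-major axis a_t = (r₁ + r₂)/2 = (1.090×10^6 + 1.450×10^5)/2 = 6.175×10^5 km.
Circular speed at r = 1.450×10^5 km: v_c = √(μ/r) = 29.569 km/s.
Transfer-orbit speed at the same r (vis-viva, a = a_t): v_t = √[μ(2/r − 1/a_t)] = 39.285 km/s.
Δv₂ = |v_t − v_c| = |39.285 − 29.569| = 9.716 km/s.

Δv₂ = 9.72 km/s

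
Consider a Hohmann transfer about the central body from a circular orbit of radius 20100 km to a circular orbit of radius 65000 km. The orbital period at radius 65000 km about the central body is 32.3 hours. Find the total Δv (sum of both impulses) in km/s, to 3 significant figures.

From Kepler's third law T² = 4π²r³/μ at r = 65000 km, T = 32.3 hours = 32.3 × 3600 s = 1.1628×10^5 s: μ = 4π²r³/T² = 8.01844×10^5 km³/s².
The Hohmann ellipse has a_t = (r₁ + r₂)/2 = 42550 km.
At r₁ the circular-orbit speed is v₁ = √(μ/r₁) = 6.3161 km/s.
On the transfer ellipse at r₁, v² = μ(2/r − 1/a) gives v_p = √[μ(2/r₁ − 1/a_t)] = 7.8065 km/s.
First burn Δv₁ = |v_p − v₁| = 1.4904 km/s.
Circular speed at r₂: v₂ = √(μ/r₂) = 3.5123 km/s.
Transfer-orbit speed at r₂: v_a = √[μ(2/r₂ − 1/a_t)] = 2.4140 km/s.
Second burn Δv₂ = |v₂ − v_a| = 1.0983 km/s.
Δv = Δv₁ + Δv₂ = 1.4904 + 1.0983 = 2.589 km/s.

Δv = 2.59 km/s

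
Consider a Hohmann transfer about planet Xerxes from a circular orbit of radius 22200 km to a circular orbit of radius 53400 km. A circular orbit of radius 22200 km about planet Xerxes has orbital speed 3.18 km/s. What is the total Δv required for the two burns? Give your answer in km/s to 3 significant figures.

Δv = 1.08 km/s

From the circular-orbit relation v² = μ/r at r = 22200 km: μ = v²r = (3.18)² × 22200 = 2.24495×10^5 km³/s².
The Hohmann ellipse has a_t = (r₁ + r₂)/2 = 37800 km.
At r₁ the circular-orbit speed is v₁ = √(μ/r₁) = 3.1800 km/s.
On the transfer ellipse at r₁, v² = μ(2/r − 1/a) gives v_p = √[μ(2/r₁ − 1/a_t)] = 3.7797 km/s.
First burn Δv₁ = |v_p − v₁| = 0.5997 km/s.
Circular speed at r₂: v₂ = √(μ/r₂) = 2.0504 km/s.
Transfer-orbit speed at r₂: v_a = √[μ(2/r₂ − 1/a_t)] = 1.5713 km/s.
Second burn Δv₂ = |v₂ − v_a| = 0.4791 km/s.
Total Δv = Δv₁ + Δv₂ = 1.079 km/s.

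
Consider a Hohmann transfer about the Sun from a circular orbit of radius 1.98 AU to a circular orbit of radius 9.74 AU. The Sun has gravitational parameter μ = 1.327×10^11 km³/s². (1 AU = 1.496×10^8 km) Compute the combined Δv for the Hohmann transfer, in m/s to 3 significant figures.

In km: r₁ = 1.98 × 1.496×10^8 = 2.96208×10^8 km; r₂ = 9.74 × 1.496×10^8 = 1.457104×10^9 km.
The Hohmann ellipse has a_t = (r₁ + r₂)/2 = 8.76656×10^8 km.
Circular speed at r₁: v₁ = √(μ/r₁) = √(1.327×10^11/2.96208×10^8) = 21.166 km/s.
Transfer-orbit speed at r₁ (vis-viva equation): v_p = √[μ(2/r₁ − 1/a_t)] = 27.288 km/s.
First burn Δv₁ = |v_p − v₁| = 6.122 km/s.
Circular speed at r₂: v₂ = √(μ/r₂) = 9.543 km/s.
Transfer-orbit speed at r₂: v_a = √[μ(2/r₂ − 1/a_t)] = 5.547 km/s.
Second burn Δv₂ = |v₂ − v_a| = 3.996 km/s.
Δv = Δv₁ + Δv₂ = 6.122 + 3.996 = 10.12 km/s.

Δv = 10100 m/s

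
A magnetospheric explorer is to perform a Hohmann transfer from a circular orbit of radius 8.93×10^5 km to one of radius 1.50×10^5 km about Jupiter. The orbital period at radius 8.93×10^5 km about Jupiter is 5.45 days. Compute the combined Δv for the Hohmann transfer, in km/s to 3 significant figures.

From Kepler's third law T² = 4π²r³/μ at r = 8.93×10^5 km, T = 5.45 days = 5.45 × 86400 s = 4.7088×10^5 s: μ = 4π²r³/T² = 1.26793×10^8 km³/s².
The Hohmann ellipse has a_t = (r₁ + r₂)/2 = 5.215×10^5 km.
Circular speed at r₁: v₁ = √(μ/r₁) = √(1.26793×10^8/8.930×10^5) = 11.916 km/s.
Transfer-orbit speed at r₁ (vis-viva): v_a = √[μ(2/r₁ − 1/a_t)] = 6.3906 km/s.
First burn Δv₁ = |v_a − v₁| = 5.525 km/s.
Circular speed at r₂: v₂ = √(μ/r₂) = 29.074 km/s.
Transfer-orbit speed at r₂: v_p = √[μ(2/r₂ − 1/a_t)] = 38.045 km/s.
Second burn Δv₂ = |v₂ − v_p| = 8.971 km/s.
Δv = Δv₁ + Δv₂ = 5.525 + 8.971 = 14.50 km/s.

Δv = 14.5 km/s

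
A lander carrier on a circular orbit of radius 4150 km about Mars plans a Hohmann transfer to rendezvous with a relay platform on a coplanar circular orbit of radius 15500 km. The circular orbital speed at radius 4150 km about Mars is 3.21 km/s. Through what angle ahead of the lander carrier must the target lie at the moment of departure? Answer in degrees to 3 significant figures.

From the circular-orbit relation v² = μ/r at r = 4150 km: μ = v²r = (3.21)² × 4150 = 42762.0 km³/s².
Transfer-ellipse semi-major axis a_t = (r₁ + r₂)/2 = (4150 + 15500)/2 = 9825 km.
Transfer time t = π√(a_t³/μ) = 14795 s.
Target angular speed ω₂ = √(μ/r₂³) = 1.0716×10^-4 rad/s.
Angle swept by the target during transfer: ω₂·t = 1.5854 rad = 90.84°.
Arrival is 180° from departure on the ellipse, so φ = 180° − 90.84° = 89.2°.

φ = 89.2°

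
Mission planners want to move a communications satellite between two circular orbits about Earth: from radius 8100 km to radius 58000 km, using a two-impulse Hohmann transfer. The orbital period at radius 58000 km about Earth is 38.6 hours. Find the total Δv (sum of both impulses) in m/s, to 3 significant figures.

Δv = 3600 m/s

From Kepler's third law T² = 4π²r³/μ at r = 58000 km, T = 38.6 hours = 38.6 × 3600 s = 1.3896×10^5 s: μ = 4π²r³/T² = 3.98900×10^5 km³/s².
The Hohmann ellipse has a_t = (r₁ + r₂)/2 = 33050 km.
At r₁ the circular-orbit speed is v₁ = √(μ/r₁) = 7.0176 km/s.
On the transfer ellipse at r₁, vis-viva gives v_p = √[μ(2/r₁ − 1/a_t)] = 9.2965 km/s.
First burn Δv₁ = |v_p − v₁| = 2.279 km/s.
At r₂, v₂ = √(μ/r₂) = 2.6225 km/s.
Transfer-orbit speed at r₂: v_a = √[μ(2/r₂ − 1/a_t)] = 1.2983 km/s.
Second burn Δv₂ = |v₂ − v_a| = 1.324 km/s.
Δv = Δv₁ + Δv₂ = 2.279 + 1.324 = 3.603 km/s.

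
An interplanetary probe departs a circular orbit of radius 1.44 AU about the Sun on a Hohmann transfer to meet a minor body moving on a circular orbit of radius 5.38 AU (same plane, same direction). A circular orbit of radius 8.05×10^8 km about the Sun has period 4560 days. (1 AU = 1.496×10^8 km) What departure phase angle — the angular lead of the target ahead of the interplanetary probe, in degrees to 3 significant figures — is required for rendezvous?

φ = 89.2°

From Kepler's third law T² = 4π²r³/μ at r = 8.05×10^8 km, T = 4560 days = 4560 × 86400 s = 3.93984×10^8 s: μ = 4π²r³/T² = 1.32675×10^11 km³/s².
In km: r₁ = 1.44 × 1.496×10^8 = 2.15424×10^8 km; r₂ = 5.38 × 1.496×10^8 = 8.04848×10^8 km.
Transfer-ellipse semi-major axis a_t = (r₁ + r₂)/2 = (2.15424×10^8 + 8.04848×10^8)/2 = 5.10136×10^8 km.
Transfer time t = π√(a_t³/μ) = 9.9377×10^7 s.
The target's mean motion on its circular orbit is ω₂ = √(μ/r₂³) = 1.5952×10^-8 rad/s.
Angle swept by the target during transfer: ω₂·t = 1.5853 rad = 90.83°.
Arrival is 180° from departure on the ellipse, so φ = 180° − 90.83° = 89.2°.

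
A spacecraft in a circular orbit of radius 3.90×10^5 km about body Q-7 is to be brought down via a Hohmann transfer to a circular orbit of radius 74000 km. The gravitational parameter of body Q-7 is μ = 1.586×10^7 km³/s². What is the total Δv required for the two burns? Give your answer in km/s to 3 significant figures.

Δv = 7.12 km/s

Transfer-ellipse semi-major axis a_t = (r₁ + r₂)/2 = (3.900×10^5 + 74000)/2 = 2.320×10^5 km.
At r₁ the circular-orbit speed is v₁ = √(μ/r₁) = 6.37704 km/s.
On the transfer ellipse at r₁, vis-viva equation gives v_a = √[μ(2/r₁ − 1/a_t)] = 3.60156 km/s.
First burn Δv₁ = |v_a − v₁| = 2.7755 km/s.
Circular speed at r₂: v₂ = √(μ/r₂) = 14.6398 km/s.
Transfer-orbit speed at r₂: v_p = √[μ(2/r₂ − 1/a_t)] = 18.9812 km/s.
Second burn Δv₂ = |v₂ − v_p| = 4.3414 km/s.
Δv = Δv₁ + Δv₂ = 2.7755 + 4.3414 = 7.117 km/s.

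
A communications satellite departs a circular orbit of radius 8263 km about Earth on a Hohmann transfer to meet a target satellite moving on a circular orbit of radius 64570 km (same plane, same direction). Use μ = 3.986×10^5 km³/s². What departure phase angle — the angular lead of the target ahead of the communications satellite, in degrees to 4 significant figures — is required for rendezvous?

φ = 103.8°

Transfer-ellipse semi-major axis a_t = (r₁ + r₂)/2 = (8263 + 64570)/2 = 36416.5 km.
Transfer time t = π√(a_t³/μ) = 34580 s.
Target angular speed ω₂ = √(μ/r₂³) = 3.848×10^-5 rad/s.
Angle swept by the target during transfer: ω₂·t = 1.3306 rad = 76.24°.
Arrival is 180° from departure on the ellipse, so φ = 180° − 76.24° = 103.8°.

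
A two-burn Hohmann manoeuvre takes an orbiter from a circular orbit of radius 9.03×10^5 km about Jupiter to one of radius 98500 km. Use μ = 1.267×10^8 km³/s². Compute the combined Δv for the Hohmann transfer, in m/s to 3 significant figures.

The Hohmann ellipse has a_t = (r₁ + r₂)/2 = 5.0075×10^5 km.
Circular speed at r₁: v₁ = √(μ/r₁) = √(1.267×10^8/9.030×10^5) = 11.8453 km/s.
Transfer-orbit speed at r₁ (vis-viva equation): v_a = √[μ(2/r₁ − 1/a_t)] = 5.25354 km/s.
First burn Δv₁ = |v_a − v₁| = 6.592 km/s.
At r₂, v₂ = √(μ/r₂) = 35.86 km/s.
Transfer-orbit speed at r₂: v_p = √[μ(2/r₂ − 1/a_t)] = 48.16 km/s.
Second burn Δv₂ = |v₂ − v_p| = 12.30 km/s.
Δv = Δv₁ + Δv₂ = 6.592 + 12.30 = 18.89 km/s.

Δv = 18900 m/s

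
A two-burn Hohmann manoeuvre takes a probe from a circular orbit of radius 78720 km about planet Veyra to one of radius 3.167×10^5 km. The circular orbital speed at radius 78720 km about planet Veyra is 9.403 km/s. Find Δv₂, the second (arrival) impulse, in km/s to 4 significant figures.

Δv₂ = 1.730 km/s

From the circular-orbit relation v² = μ/r at r = 78720 km: μ = v²r = (9.403)² × 78720 = 6.96014×10^6 km³/s².
Semi-major axis of the transfer orbit: a_t = (78720 + 3.167×10^5)/2 = 1.9771×10^5 km.
Circular speed at r = 3.167×10^5 km: v_c = √(μ/r) = 4.688 km/s.
Vis-viva on the transfer ellipse at r = 3.167×10^5 km gives v_t = √[μ(2/r − 1/a_t)] = 2.958 km/s.
Δv₂ = |v_t − v_c| = |2.958 − 4.688| = 1.730 km/s.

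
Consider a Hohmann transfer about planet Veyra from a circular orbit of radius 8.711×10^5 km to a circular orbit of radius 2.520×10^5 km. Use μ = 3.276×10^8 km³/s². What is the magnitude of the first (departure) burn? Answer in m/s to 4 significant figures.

Transfer-ellipse semi-major axis a_t = (r₁ + r₂)/2 = (8.711×10^5 + 2.520×10^5)/2 = 5.6155×10^5 km.
Circular speed at r = 8.711×10^5 km: v_c = √(μ/r) = 19.393 km/s.
Vis-viva on the transfer ellipse at r = 8.711×10^5 km gives v_t = √[μ(2/r − 1/a_t)] = 12.991 km/s.
Δv₁ = |v_t − v_c| = |12.991 − 19.393| = 6.402 km/s.

Δv₁ = 6402 m/s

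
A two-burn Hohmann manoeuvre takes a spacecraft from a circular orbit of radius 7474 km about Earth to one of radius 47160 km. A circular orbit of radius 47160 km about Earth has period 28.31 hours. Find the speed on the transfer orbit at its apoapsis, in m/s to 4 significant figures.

v = 1521 m/s

From Kepler's third law T² = 4π²r³/μ at r = 47160 km, T = 28.31 hours = 28.31 × 3600 s = 1.01916×10^5 s: μ = 4π²r³/T² = 3.98654×10^5 km³/s².
Transfer-ellipse semi-major axis a_t = (r₁ + r₂)/2 = (7474 + 47160)/2 = 27317 km.
The apoapsis of the transfer ellipse is at r = 47160 km.
From the vis-viva equation, v = √[μ(2/r − 1/a_t)] = 1.521 km/s.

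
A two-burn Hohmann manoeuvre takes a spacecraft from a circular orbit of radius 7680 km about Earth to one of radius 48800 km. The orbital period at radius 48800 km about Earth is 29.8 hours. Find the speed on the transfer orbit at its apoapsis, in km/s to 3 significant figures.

v = 1.49 km/s

From Kepler's third law T² = 4π²r³/μ at r = 48800 km, T = 29.8 hours = 29.8 × 3600 s = 1.0728×10^5 s: μ = 4π²r³/T² = 3.98641×10^5 km³/s².
Semi-major axis of the transfer orbit: a_t = (7680 + 48800)/2 = 28240 km.
The apoapsis of the transfer ellipse is at r = 48800 km.
From the vis-viva equation, v = √[μ(2/r − 1/a_t)] = 1.490 km/s.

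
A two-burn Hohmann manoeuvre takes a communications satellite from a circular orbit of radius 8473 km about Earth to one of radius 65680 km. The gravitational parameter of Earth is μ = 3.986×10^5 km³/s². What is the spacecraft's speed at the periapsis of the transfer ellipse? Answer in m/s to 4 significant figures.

v = 9129 m/s

Transfer-ellipse semi-major axis a_t = (r₁ + r₂)/2 = (8473 + 65680)/2 = 37076.5 km.
At periapsis, r = 8473 km.
Vis-viva: v = √[μ(2/r − 1/a_t)] = √[3.986×10^5 × (2/8473 − 1/37076.5)] = 9.129 km/s.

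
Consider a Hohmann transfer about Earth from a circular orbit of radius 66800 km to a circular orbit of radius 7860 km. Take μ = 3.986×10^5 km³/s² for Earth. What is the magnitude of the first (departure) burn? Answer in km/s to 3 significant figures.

Δv₁ = 1.32 km/s

Semi-major axis of the transfer orbit: a_t = (66800 + 7860)/2 = 37330 km.
Circular speed at r = 66800 km: v_c = √(μ/r) = 2.443 km/s.
Vis-viva on the transfer ellipse at r = 66800 km gives v_t = √[μ(2/r − 1/a_t)] = 1.121 km/s.
Δv₁ = |v_t − v_c| = |1.121 − 2.443| = 1.322 km/s.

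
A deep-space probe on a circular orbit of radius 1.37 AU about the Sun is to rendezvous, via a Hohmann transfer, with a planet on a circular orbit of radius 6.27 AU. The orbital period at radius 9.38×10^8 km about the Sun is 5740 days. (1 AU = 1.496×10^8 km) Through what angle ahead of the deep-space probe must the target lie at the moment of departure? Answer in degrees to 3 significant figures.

φ = 94.4°

From Kepler's third law T² = 4π²r³/μ at r = 9.38×10^8 km, T = 5740 days = 5740 × 86400 s = 4.95936×10^8 s: μ = 4π²r³/T² = 1.32470×10^11 km³/s².
In km: r₁ = 1.37 × 1.496×10^8 = 2.04952×10^8 km; r₂ = 6.27 × 1.496×10^8 = 9.37992×10^8 km.
The Hohmann ellipse has a_t = (r₁ + r₂)/2 = 5.71472×10^8 km.
The half-period of the transfer ellipse is t = π√(a_t³/μ) = 1.179×10^8 s.
Target angular speed ω₂ = √(μ/r₂³) = 1.267×10^-8 rad/s.
Angle swept by the target during transfer: ω₂·t = 1.494 rad = 85.60°.
The deep-space probe traverses 180° on the transfer ellipse, so the target must lead by 180° − 85.60° = 94.4°.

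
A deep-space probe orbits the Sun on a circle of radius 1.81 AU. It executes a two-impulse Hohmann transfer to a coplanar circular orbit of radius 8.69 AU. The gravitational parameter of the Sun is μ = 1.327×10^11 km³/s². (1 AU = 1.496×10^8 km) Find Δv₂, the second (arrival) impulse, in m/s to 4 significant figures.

In km: r₁ = 1.81 × 1.496×10^8 = 2.70776×10^8 km; r₂ = 8.69 × 1.496×10^8 = 1.300024×10^9 km.
Transfer-ellipse semi-major axis a_t = (r₁ + r₂)/2 = (2.70776×10^8 + 1.300024×10^9)/2 = 7.854×10^8 km.
On the circular orbit at r = 1.300024×10^9 km, v_c = √(μ/r) = 10.103 km/s.
Vis-viva on the transfer ellipse at r = 1.300024×10^9 km gives v_t = √[μ(2/r − 1/a_t)] = 5.9322 km/s.
Δv₂ = |v_t − v_c| = |5.9322 − 10.103| = 4.171 km/s.

Δv₂ = 4171 m/s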